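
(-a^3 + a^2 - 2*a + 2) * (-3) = 3*a^3 - 3*a^2 + 6*a - 6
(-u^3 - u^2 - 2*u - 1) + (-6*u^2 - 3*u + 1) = -u^3 - 7*u^2 - 5*u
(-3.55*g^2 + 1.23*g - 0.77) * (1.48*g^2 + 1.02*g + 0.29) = -5.254*g^4 - 1.8006*g^3 - 0.9145*g^2 - 0.4287*g - 0.2233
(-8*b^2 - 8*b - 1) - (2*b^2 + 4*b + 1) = -10*b^2 - 12*b - 2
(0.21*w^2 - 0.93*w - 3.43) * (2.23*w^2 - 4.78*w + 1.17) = 0.4683*w^4 - 3.0777*w^3 - 2.9578*w^2 + 15.3073*w - 4.0131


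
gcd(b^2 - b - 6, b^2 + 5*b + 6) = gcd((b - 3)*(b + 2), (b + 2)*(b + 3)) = b + 2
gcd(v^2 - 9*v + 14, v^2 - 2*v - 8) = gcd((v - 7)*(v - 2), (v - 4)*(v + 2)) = 1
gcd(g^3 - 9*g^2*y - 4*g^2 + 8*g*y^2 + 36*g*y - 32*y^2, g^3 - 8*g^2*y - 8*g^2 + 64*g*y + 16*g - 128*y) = -g^2 + 8*g*y + 4*g - 32*y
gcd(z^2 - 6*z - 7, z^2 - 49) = z - 7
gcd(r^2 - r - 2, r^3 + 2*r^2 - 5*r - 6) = r^2 - r - 2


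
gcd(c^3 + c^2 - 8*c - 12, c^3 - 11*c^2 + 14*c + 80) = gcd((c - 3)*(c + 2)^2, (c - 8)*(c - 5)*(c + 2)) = c + 2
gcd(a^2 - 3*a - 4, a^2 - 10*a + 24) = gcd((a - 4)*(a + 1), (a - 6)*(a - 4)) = a - 4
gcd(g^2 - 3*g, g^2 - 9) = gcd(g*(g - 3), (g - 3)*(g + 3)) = g - 3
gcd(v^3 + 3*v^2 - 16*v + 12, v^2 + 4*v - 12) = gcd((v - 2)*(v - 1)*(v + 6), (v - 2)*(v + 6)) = v^2 + 4*v - 12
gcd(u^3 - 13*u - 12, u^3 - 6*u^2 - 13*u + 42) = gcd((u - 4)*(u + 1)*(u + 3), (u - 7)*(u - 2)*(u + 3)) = u + 3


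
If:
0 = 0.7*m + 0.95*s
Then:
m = -1.35714285714286*s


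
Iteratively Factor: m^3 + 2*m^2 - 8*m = (m)*(m^2 + 2*m - 8) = m*(m - 2)*(m + 4)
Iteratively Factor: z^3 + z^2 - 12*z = (z + 4)*(z^2 - 3*z) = (z - 3)*(z + 4)*(z)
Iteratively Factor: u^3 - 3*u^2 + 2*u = (u - 1)*(u^2 - 2*u) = (u - 2)*(u - 1)*(u)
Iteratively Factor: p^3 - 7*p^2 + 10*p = (p)*(p^2 - 7*p + 10) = p*(p - 5)*(p - 2)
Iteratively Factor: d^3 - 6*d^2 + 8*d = (d)*(d^2 - 6*d + 8) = d*(d - 4)*(d - 2)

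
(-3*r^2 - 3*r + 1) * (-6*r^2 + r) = 18*r^4 + 15*r^3 - 9*r^2 + r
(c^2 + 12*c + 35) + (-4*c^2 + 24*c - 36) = -3*c^2 + 36*c - 1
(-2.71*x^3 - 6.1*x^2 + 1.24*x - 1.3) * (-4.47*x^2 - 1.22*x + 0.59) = 12.1137*x^5 + 30.5732*x^4 + 0.300299999999999*x^3 + 0.6992*x^2 + 2.3176*x - 0.767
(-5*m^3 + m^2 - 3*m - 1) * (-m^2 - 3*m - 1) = 5*m^5 + 14*m^4 + 5*m^3 + 9*m^2 + 6*m + 1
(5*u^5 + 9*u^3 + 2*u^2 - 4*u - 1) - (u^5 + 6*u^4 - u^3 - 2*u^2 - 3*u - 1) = 4*u^5 - 6*u^4 + 10*u^3 + 4*u^2 - u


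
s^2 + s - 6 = (s - 2)*(s + 3)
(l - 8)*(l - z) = l^2 - l*z - 8*l + 8*z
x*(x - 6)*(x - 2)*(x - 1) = x^4 - 9*x^3 + 20*x^2 - 12*x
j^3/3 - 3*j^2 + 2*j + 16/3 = (j/3 + 1/3)*(j - 8)*(j - 2)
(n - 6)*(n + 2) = n^2 - 4*n - 12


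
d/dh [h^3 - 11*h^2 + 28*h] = 3*h^2 - 22*h + 28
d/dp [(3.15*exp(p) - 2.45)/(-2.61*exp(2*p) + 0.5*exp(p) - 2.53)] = (8.2215*exp(2*p) - 12.789*exp(p) - 6.7445)*exp(p)/(6.8121*exp(4*p) - 2.61*exp(3*p) + 13.4566*exp(2*p) - 2.53*exp(p) + 6.4009)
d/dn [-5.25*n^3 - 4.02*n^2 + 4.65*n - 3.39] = -15.75*n^2 - 8.04*n + 4.65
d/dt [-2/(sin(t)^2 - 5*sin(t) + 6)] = 2*(2*sin(t) - 5)*cos(t)/(sin(t)^2 - 5*sin(t) + 6)^2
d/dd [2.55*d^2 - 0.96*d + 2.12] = 5.1*d - 0.96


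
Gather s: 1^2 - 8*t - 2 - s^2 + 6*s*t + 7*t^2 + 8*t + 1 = -s^2 + 6*s*t + 7*t^2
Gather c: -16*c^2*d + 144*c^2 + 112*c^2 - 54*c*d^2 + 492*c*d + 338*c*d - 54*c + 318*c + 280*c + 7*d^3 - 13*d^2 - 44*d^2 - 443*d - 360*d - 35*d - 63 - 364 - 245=c^2*(256 - 16*d) + c*(-54*d^2 + 830*d + 544) + 7*d^3 - 57*d^2 - 838*d - 672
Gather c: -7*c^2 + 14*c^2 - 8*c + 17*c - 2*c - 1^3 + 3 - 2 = 7*c^2 + 7*c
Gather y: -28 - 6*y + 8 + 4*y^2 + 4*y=4*y^2 - 2*y - 20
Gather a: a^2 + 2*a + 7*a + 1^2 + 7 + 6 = a^2 + 9*a + 14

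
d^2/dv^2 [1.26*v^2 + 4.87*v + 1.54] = 2.52000000000000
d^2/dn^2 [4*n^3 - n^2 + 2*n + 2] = 24*n - 2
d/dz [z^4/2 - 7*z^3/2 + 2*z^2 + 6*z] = 2*z^3 - 21*z^2/2 + 4*z + 6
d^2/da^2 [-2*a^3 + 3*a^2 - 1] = 6 - 12*a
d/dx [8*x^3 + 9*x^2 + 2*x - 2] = 24*x^2 + 18*x + 2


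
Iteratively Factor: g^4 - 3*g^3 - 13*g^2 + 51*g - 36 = (g - 3)*(g^3 - 13*g + 12) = (g - 3)*(g + 4)*(g^2 - 4*g + 3) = (g - 3)*(g - 1)*(g + 4)*(g - 3)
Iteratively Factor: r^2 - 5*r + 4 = (r - 4)*(r - 1)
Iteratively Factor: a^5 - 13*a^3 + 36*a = (a + 2)*(a^4 - 2*a^3 - 9*a^2 + 18*a) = a*(a + 2)*(a^3 - 2*a^2 - 9*a + 18) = a*(a + 2)*(a + 3)*(a^2 - 5*a + 6) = a*(a - 2)*(a + 2)*(a + 3)*(a - 3)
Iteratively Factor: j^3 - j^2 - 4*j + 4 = (j + 2)*(j^2 - 3*j + 2) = (j - 2)*(j + 2)*(j - 1)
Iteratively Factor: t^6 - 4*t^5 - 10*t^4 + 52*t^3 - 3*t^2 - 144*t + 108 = (t - 2)*(t^5 - 2*t^4 - 14*t^3 + 24*t^2 + 45*t - 54) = (t - 3)*(t - 2)*(t^4 + t^3 - 11*t^2 - 9*t + 18) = (t - 3)*(t - 2)*(t + 3)*(t^3 - 2*t^2 - 5*t + 6) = (t - 3)^2*(t - 2)*(t + 3)*(t^2 + t - 2) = (t - 3)^2*(t - 2)*(t + 2)*(t + 3)*(t - 1)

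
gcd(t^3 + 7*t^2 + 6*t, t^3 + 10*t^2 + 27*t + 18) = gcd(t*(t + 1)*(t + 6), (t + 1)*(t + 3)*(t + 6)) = t^2 + 7*t + 6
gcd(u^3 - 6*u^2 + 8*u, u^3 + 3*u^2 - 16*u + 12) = u - 2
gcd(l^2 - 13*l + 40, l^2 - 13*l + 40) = l^2 - 13*l + 40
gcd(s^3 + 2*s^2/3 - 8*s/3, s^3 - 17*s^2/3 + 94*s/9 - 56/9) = s - 4/3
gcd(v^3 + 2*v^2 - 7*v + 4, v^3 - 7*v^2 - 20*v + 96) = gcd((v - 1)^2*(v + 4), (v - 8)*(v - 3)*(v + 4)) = v + 4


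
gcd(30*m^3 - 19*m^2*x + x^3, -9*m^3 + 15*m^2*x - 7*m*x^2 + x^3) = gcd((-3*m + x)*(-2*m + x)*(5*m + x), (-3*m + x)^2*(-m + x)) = -3*m + x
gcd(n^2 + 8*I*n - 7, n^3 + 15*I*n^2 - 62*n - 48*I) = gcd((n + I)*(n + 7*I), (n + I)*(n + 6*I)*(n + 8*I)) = n + I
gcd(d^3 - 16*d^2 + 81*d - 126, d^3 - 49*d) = d - 7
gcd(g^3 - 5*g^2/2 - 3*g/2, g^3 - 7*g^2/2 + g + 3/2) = g^2 - 5*g/2 - 3/2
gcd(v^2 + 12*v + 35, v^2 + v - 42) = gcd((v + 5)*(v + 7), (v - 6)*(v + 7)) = v + 7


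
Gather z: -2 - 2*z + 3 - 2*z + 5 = 6 - 4*z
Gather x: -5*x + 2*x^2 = 2*x^2 - 5*x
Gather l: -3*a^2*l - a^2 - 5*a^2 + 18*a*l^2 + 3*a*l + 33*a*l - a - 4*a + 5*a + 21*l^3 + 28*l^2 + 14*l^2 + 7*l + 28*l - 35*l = -6*a^2 + 21*l^3 + l^2*(18*a + 42) + l*(-3*a^2 + 36*a)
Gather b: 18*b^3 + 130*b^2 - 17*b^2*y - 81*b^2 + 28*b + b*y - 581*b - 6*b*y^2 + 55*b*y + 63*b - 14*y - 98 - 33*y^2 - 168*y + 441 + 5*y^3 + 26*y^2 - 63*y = 18*b^3 + b^2*(49 - 17*y) + b*(-6*y^2 + 56*y - 490) + 5*y^3 - 7*y^2 - 245*y + 343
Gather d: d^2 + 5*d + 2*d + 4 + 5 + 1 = d^2 + 7*d + 10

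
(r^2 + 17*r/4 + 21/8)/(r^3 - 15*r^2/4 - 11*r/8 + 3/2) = (2*r + 7)/(2*r^2 - 9*r + 4)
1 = 1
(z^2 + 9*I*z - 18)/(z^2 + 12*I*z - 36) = (z + 3*I)/(z + 6*I)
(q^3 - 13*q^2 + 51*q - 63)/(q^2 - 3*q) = q - 10 + 21/q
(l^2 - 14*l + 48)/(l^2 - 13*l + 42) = (l - 8)/(l - 7)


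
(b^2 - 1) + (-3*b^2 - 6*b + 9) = -2*b^2 - 6*b + 8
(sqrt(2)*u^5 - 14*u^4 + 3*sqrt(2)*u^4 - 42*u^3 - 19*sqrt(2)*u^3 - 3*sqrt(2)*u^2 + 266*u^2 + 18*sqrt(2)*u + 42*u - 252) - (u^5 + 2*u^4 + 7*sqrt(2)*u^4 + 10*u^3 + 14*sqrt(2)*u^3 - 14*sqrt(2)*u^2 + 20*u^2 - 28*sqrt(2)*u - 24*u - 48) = -u^5 + sqrt(2)*u^5 - 16*u^4 - 4*sqrt(2)*u^4 - 52*u^3 - 33*sqrt(2)*u^3 + 11*sqrt(2)*u^2 + 246*u^2 + 46*sqrt(2)*u + 66*u - 204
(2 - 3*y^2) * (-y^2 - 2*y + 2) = 3*y^4 + 6*y^3 - 8*y^2 - 4*y + 4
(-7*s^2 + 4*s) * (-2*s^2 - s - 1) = 14*s^4 - s^3 + 3*s^2 - 4*s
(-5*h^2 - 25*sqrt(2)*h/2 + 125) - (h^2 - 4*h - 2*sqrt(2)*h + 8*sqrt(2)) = -6*h^2 - 21*sqrt(2)*h/2 + 4*h - 8*sqrt(2) + 125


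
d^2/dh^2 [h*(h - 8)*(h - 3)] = 6*h - 22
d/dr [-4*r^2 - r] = -8*r - 1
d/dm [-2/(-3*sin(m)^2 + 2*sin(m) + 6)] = 4*(1 - 3*sin(m))*cos(m)/(-3*sin(m)^2 + 2*sin(m) + 6)^2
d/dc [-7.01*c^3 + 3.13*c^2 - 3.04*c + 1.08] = -21.03*c^2 + 6.26*c - 3.04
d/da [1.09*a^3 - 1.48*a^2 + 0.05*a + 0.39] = 3.27*a^2 - 2.96*a + 0.05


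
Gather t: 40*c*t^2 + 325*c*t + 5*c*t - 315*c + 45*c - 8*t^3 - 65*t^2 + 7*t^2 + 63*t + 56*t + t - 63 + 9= -270*c - 8*t^3 + t^2*(40*c - 58) + t*(330*c + 120) - 54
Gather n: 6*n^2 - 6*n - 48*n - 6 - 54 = 6*n^2 - 54*n - 60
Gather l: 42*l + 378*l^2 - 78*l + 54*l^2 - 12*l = 432*l^2 - 48*l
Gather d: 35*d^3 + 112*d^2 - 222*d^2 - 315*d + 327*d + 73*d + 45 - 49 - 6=35*d^3 - 110*d^2 + 85*d - 10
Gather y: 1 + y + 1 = y + 2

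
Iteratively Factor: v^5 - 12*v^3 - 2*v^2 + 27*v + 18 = (v + 1)*(v^4 - v^3 - 11*v^2 + 9*v + 18) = (v - 3)*(v + 1)*(v^3 + 2*v^2 - 5*v - 6) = (v - 3)*(v + 1)^2*(v^2 + v - 6) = (v - 3)*(v - 2)*(v + 1)^2*(v + 3)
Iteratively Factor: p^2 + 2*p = (p)*(p + 2)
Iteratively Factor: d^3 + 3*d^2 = (d)*(d^2 + 3*d) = d*(d + 3)*(d)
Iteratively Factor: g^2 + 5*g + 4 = (g + 4)*(g + 1)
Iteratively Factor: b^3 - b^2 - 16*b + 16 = (b + 4)*(b^2 - 5*b + 4) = (b - 4)*(b + 4)*(b - 1)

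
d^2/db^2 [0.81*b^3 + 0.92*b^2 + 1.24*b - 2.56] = 4.86*b + 1.84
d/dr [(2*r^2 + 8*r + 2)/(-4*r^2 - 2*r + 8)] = (7*r^2 + 12*r + 17)/(4*r^4 + 4*r^3 - 15*r^2 - 8*r + 16)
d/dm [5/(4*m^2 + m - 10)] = 5*(-8*m - 1)/(4*m^2 + m - 10)^2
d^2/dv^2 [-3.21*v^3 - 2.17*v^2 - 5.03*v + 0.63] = -19.26*v - 4.34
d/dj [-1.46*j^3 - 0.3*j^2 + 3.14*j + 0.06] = -4.38*j^2 - 0.6*j + 3.14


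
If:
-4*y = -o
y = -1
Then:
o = -4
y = -1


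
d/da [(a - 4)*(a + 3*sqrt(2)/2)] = 2*a - 4 + 3*sqrt(2)/2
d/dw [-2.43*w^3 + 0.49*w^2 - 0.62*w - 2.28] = -7.29*w^2 + 0.98*w - 0.62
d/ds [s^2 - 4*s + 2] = 2*s - 4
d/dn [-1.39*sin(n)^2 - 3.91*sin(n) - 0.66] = -(2.78*sin(n) + 3.91)*cos(n)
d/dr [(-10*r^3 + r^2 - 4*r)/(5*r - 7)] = (-100*r^3 + 215*r^2 - 14*r + 28)/(25*r^2 - 70*r + 49)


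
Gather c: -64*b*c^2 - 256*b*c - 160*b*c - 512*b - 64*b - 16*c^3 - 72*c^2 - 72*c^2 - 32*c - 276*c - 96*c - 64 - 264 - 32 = -576*b - 16*c^3 + c^2*(-64*b - 144) + c*(-416*b - 404) - 360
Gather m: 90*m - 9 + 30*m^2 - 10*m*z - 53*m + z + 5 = 30*m^2 + m*(37 - 10*z) + z - 4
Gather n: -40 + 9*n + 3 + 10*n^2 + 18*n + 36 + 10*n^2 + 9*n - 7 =20*n^2 + 36*n - 8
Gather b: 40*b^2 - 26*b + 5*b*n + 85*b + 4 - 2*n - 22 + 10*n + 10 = 40*b^2 + b*(5*n + 59) + 8*n - 8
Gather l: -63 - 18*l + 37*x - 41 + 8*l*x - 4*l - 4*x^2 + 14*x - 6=l*(8*x - 22) - 4*x^2 + 51*x - 110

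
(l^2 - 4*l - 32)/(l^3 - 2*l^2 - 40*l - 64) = 1/(l + 2)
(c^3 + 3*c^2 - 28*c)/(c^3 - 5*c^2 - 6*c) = (-c^2 - 3*c + 28)/(-c^2 + 5*c + 6)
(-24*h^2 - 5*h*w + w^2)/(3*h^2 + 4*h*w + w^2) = (-8*h + w)/(h + w)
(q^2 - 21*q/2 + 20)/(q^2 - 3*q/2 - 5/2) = (q - 8)/(q + 1)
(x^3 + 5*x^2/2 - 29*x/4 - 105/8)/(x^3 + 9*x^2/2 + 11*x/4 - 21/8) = (2*x - 5)/(2*x - 1)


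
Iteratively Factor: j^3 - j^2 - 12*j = (j + 3)*(j^2 - 4*j) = j*(j + 3)*(j - 4)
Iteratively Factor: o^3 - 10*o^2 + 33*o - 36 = (o - 4)*(o^2 - 6*o + 9) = (o - 4)*(o - 3)*(o - 3)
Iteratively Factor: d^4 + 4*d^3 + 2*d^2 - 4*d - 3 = (d + 3)*(d^3 + d^2 - d - 1) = (d + 1)*(d + 3)*(d^2 - 1) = (d + 1)^2*(d + 3)*(d - 1)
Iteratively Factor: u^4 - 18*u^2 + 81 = (u - 3)*(u^3 + 3*u^2 - 9*u - 27) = (u - 3)^2*(u^2 + 6*u + 9) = (u - 3)^2*(u + 3)*(u + 3)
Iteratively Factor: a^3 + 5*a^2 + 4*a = (a)*(a^2 + 5*a + 4) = a*(a + 1)*(a + 4)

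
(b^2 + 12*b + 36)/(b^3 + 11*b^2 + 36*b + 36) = (b + 6)/(b^2 + 5*b + 6)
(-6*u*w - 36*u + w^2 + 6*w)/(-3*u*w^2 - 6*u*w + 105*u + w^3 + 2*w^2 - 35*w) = (6*u*w + 36*u - w^2 - 6*w)/(3*u*w^2 + 6*u*w - 105*u - w^3 - 2*w^2 + 35*w)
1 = 1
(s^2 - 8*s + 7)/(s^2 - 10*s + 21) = (s - 1)/(s - 3)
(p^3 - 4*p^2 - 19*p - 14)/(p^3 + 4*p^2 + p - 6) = (p^2 - 6*p - 7)/(p^2 + 2*p - 3)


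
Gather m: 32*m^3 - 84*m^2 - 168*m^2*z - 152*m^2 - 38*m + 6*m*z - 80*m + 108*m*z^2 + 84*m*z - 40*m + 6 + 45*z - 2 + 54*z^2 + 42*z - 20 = 32*m^3 + m^2*(-168*z - 236) + m*(108*z^2 + 90*z - 158) + 54*z^2 + 87*z - 16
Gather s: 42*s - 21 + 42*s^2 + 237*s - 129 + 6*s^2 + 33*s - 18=48*s^2 + 312*s - 168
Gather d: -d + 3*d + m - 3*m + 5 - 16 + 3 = 2*d - 2*m - 8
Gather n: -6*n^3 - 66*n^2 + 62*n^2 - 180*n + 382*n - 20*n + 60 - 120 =-6*n^3 - 4*n^2 + 182*n - 60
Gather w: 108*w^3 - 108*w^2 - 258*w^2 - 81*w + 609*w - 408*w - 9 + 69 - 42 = 108*w^3 - 366*w^2 + 120*w + 18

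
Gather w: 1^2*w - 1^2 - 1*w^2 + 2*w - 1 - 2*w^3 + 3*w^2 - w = -2*w^3 + 2*w^2 + 2*w - 2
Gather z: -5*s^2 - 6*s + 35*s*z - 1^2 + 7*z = -5*s^2 - 6*s + z*(35*s + 7) - 1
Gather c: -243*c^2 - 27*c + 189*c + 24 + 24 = -243*c^2 + 162*c + 48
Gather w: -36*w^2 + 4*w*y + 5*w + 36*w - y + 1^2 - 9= -36*w^2 + w*(4*y + 41) - y - 8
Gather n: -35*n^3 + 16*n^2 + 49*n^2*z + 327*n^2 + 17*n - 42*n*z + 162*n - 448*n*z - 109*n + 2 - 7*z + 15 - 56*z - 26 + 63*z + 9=-35*n^3 + n^2*(49*z + 343) + n*(70 - 490*z)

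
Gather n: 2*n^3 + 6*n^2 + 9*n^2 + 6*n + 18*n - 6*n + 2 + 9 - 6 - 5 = 2*n^3 + 15*n^2 + 18*n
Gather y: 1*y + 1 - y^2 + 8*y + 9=-y^2 + 9*y + 10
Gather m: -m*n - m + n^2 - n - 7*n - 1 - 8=m*(-n - 1) + n^2 - 8*n - 9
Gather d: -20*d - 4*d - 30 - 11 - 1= -24*d - 42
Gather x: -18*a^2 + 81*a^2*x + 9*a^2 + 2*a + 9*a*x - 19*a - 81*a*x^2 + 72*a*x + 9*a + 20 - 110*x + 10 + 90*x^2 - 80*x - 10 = -9*a^2 - 8*a + x^2*(90 - 81*a) + x*(81*a^2 + 81*a - 190) + 20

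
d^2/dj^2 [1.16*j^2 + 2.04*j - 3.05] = 2.32000000000000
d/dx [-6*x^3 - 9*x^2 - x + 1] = -18*x^2 - 18*x - 1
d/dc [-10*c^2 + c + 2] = 1 - 20*c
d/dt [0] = 0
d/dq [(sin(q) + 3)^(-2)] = -2*cos(q)/(sin(q) + 3)^3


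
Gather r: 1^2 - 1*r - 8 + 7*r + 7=6*r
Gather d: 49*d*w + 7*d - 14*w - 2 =d*(49*w + 7) - 14*w - 2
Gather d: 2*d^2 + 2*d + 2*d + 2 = 2*d^2 + 4*d + 2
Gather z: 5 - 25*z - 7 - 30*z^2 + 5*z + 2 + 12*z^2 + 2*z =-18*z^2 - 18*z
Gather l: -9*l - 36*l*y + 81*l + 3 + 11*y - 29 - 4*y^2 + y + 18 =l*(72 - 36*y) - 4*y^2 + 12*y - 8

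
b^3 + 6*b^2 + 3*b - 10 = (b - 1)*(b + 2)*(b + 5)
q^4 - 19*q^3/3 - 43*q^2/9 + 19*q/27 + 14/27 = (q - 7)*(q - 1/3)*(q + 1/3)*(q + 2/3)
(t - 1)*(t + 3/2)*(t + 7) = t^3 + 15*t^2/2 + 2*t - 21/2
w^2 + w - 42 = (w - 6)*(w + 7)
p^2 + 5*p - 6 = (p - 1)*(p + 6)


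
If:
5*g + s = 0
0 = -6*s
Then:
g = 0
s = 0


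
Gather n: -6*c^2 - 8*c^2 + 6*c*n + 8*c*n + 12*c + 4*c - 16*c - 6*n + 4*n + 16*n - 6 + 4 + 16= -14*c^2 + n*(14*c + 14) + 14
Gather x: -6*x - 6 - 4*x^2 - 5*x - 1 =-4*x^2 - 11*x - 7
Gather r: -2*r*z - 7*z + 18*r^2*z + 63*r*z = 18*r^2*z + 61*r*z - 7*z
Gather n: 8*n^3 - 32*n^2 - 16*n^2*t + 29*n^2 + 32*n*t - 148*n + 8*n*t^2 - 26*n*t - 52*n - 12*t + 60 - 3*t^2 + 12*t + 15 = 8*n^3 + n^2*(-16*t - 3) + n*(8*t^2 + 6*t - 200) - 3*t^2 + 75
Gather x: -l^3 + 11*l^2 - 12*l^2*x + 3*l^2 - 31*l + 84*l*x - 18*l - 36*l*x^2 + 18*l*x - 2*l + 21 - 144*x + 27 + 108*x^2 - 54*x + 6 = -l^3 + 14*l^2 - 51*l + x^2*(108 - 36*l) + x*(-12*l^2 + 102*l - 198) + 54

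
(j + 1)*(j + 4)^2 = j^3 + 9*j^2 + 24*j + 16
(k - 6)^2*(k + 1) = k^3 - 11*k^2 + 24*k + 36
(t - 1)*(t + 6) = t^2 + 5*t - 6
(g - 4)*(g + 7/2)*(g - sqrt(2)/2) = g^3 - sqrt(2)*g^2/2 - g^2/2 - 14*g + sqrt(2)*g/4 + 7*sqrt(2)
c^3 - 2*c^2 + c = c*(c - 1)^2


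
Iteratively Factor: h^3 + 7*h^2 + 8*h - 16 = (h + 4)*(h^2 + 3*h - 4) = (h - 1)*(h + 4)*(h + 4)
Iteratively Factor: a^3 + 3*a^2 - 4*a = (a)*(a^2 + 3*a - 4) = a*(a - 1)*(a + 4)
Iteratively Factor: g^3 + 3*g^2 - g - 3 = (g + 3)*(g^2 - 1) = (g - 1)*(g + 3)*(g + 1)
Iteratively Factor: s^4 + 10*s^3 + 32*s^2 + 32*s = (s + 2)*(s^3 + 8*s^2 + 16*s) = (s + 2)*(s + 4)*(s^2 + 4*s) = (s + 2)*(s + 4)^2*(s)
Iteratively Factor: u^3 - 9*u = (u + 3)*(u^2 - 3*u) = (u - 3)*(u + 3)*(u)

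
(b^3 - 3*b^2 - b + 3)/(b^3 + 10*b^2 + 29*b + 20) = (b^2 - 4*b + 3)/(b^2 + 9*b + 20)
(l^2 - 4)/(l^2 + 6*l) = (l^2 - 4)/(l*(l + 6))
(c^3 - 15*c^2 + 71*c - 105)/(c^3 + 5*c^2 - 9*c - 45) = (c^2 - 12*c + 35)/(c^2 + 8*c + 15)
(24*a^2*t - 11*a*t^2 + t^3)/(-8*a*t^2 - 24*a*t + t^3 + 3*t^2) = (-3*a + t)/(t + 3)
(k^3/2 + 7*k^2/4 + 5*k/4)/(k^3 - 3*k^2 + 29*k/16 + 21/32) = 8*k*(2*k^2 + 7*k + 5)/(32*k^3 - 96*k^2 + 58*k + 21)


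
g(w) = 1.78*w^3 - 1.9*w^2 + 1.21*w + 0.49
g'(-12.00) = 815.77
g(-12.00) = -3363.47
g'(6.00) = 170.65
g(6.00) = 323.83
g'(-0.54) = 4.82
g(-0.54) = -1.00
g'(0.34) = 0.54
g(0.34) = 0.75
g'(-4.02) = 102.78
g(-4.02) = -150.72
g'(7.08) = 241.98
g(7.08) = 545.53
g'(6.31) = 189.85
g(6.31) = 379.68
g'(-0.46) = 4.09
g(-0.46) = -0.64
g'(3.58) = 56.05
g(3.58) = 62.14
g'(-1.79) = 25.12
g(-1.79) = -17.97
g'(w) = 5.34*w^2 - 3.8*w + 1.21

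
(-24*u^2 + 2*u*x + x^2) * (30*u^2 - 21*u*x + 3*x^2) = -720*u^4 + 564*u^3*x - 84*u^2*x^2 - 15*u*x^3 + 3*x^4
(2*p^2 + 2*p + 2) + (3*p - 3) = 2*p^2 + 5*p - 1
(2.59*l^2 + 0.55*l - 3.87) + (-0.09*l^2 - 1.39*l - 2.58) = 2.5*l^2 - 0.84*l - 6.45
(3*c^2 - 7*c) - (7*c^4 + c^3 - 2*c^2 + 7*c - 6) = -7*c^4 - c^3 + 5*c^2 - 14*c + 6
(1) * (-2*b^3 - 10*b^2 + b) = -2*b^3 - 10*b^2 + b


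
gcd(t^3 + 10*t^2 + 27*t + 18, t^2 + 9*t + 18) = t^2 + 9*t + 18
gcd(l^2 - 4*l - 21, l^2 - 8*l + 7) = l - 7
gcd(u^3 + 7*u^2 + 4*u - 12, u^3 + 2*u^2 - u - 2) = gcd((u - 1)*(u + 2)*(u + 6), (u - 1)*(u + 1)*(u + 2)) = u^2 + u - 2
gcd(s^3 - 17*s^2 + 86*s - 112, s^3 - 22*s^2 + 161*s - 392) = s^2 - 15*s + 56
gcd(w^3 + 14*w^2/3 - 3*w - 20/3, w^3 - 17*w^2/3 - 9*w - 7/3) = w + 1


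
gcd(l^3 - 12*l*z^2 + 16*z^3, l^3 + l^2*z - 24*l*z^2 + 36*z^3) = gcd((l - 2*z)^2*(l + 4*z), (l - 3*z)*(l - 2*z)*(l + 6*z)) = -l + 2*z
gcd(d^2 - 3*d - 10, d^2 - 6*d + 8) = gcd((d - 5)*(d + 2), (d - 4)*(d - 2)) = 1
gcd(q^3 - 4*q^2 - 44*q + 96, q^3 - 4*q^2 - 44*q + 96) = q^3 - 4*q^2 - 44*q + 96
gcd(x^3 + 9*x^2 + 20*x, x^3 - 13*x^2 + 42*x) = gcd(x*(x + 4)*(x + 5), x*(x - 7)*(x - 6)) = x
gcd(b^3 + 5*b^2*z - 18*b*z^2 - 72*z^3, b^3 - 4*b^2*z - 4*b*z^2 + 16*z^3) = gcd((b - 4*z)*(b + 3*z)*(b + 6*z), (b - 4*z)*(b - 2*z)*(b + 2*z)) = -b + 4*z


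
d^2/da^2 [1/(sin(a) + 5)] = (5*sin(a) + cos(a)^2 + 1)/(sin(a) + 5)^3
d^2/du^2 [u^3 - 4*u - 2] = 6*u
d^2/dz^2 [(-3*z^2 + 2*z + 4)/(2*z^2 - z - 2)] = 4*(z^3 + 6*z^2 + 2)/(8*z^6 - 12*z^5 - 18*z^4 + 23*z^3 + 18*z^2 - 12*z - 8)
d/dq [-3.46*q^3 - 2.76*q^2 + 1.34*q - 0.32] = -10.38*q^2 - 5.52*q + 1.34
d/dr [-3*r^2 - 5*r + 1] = -6*r - 5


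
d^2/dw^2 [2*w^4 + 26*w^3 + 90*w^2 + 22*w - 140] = 24*w^2 + 156*w + 180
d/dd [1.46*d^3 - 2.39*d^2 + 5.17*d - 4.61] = 4.38*d^2 - 4.78*d + 5.17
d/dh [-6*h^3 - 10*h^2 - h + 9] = -18*h^2 - 20*h - 1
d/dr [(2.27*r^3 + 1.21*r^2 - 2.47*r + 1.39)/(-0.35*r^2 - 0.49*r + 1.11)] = (-0.7945*r^4 - 2.2246*r^3 + 6.1017*r^2 + 3.6592*r - 2.0606)/(0.1225*r^4 + 0.343*r^3 - 0.5369*r^2 - 1.0878*r + 1.2321)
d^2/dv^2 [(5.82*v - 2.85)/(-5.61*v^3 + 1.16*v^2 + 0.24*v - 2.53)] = (-1099.005732*v^5 + 1303.591212*v^4 - 328.08144*v^3 + 991.246392*v^2 - 340.428006*v + 9.988872)/(176.558481*v^9 - 109.522908*v^8 - 0.0134640000000026*v^7 + 246.683287*v^6 - 98.784792*v^5 - 10.425696*v^4 + 111.939435*v^3 - 21.837948*v^2 - 4.608648*v + 16.194277)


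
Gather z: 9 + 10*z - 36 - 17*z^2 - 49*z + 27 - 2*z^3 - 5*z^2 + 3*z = -2*z^3 - 22*z^2 - 36*z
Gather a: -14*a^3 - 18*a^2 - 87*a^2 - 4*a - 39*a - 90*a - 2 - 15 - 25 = -14*a^3 - 105*a^2 - 133*a - 42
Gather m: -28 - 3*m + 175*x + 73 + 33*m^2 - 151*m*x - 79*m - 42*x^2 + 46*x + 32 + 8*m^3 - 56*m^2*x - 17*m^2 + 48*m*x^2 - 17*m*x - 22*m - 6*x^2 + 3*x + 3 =8*m^3 + m^2*(16 - 56*x) + m*(48*x^2 - 168*x - 104) - 48*x^2 + 224*x + 80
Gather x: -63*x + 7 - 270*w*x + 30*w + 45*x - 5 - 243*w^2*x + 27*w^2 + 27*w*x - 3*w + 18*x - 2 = 27*w^2 + 27*w + x*(-243*w^2 - 243*w)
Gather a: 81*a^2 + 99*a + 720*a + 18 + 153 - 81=81*a^2 + 819*a + 90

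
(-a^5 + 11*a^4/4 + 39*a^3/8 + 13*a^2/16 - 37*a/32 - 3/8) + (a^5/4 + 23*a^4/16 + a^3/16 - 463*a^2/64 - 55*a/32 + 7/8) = -3*a^5/4 + 67*a^4/16 + 79*a^3/16 - 411*a^2/64 - 23*a/8 + 1/2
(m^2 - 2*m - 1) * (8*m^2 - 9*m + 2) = 8*m^4 - 25*m^3 + 12*m^2 + 5*m - 2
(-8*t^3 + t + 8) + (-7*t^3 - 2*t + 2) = -15*t^3 - t + 10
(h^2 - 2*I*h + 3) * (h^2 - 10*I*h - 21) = h^4 - 12*I*h^3 - 38*h^2 + 12*I*h - 63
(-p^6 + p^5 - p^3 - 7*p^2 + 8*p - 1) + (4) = -p^6 + p^5 - p^3 - 7*p^2 + 8*p + 3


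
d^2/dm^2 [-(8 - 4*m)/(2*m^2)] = 4*(m - 6)/m^4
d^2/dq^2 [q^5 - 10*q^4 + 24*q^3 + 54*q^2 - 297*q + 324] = 20*q^3 - 120*q^2 + 144*q + 108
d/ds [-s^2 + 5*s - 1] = 5 - 2*s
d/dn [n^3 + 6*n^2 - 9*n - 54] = 3*n^2 + 12*n - 9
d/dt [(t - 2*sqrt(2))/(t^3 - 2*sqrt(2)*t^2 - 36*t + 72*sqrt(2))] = -2*t/(t^4 - 72*t^2 + 1296)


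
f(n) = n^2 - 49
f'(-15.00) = -30.00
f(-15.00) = 176.00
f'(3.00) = 6.00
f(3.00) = -40.00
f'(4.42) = 8.84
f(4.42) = -29.46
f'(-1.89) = -3.78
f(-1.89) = -45.43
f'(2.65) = 5.30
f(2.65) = -41.98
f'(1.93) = 3.86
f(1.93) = -45.28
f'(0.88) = 1.76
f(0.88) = -48.23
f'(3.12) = 6.24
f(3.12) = -39.27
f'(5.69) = 11.38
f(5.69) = -16.62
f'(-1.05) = -2.10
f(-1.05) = -47.90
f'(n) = 2*n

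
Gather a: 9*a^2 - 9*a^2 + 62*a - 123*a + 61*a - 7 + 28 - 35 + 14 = 0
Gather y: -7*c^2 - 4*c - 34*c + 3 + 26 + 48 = -7*c^2 - 38*c + 77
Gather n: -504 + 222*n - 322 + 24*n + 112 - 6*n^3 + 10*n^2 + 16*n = -6*n^3 + 10*n^2 + 262*n - 714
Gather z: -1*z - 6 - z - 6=-2*z - 12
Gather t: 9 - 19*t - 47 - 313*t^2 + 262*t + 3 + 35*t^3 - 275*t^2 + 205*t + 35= 35*t^3 - 588*t^2 + 448*t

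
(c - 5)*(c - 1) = c^2 - 6*c + 5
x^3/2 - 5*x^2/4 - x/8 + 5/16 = (x/2 + 1/4)*(x - 5/2)*(x - 1/2)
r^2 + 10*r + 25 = (r + 5)^2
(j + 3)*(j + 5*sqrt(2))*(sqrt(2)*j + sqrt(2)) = sqrt(2)*j^3 + 4*sqrt(2)*j^2 + 10*j^2 + 3*sqrt(2)*j + 40*j + 30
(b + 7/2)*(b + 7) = b^2 + 21*b/2 + 49/2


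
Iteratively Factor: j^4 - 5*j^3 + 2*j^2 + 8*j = (j - 4)*(j^3 - j^2 - 2*j) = (j - 4)*(j + 1)*(j^2 - 2*j) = j*(j - 4)*(j + 1)*(j - 2)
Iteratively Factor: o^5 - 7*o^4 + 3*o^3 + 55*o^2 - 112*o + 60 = (o - 2)*(o^4 - 5*o^3 - 7*o^2 + 41*o - 30) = (o - 2)*(o + 3)*(o^3 - 8*o^2 + 17*o - 10) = (o - 5)*(o - 2)*(o + 3)*(o^2 - 3*o + 2) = (o - 5)*(o - 2)^2*(o + 3)*(o - 1)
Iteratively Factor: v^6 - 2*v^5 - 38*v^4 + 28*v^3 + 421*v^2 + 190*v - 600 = (v + 4)*(v^5 - 6*v^4 - 14*v^3 + 84*v^2 + 85*v - 150) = (v - 5)*(v + 4)*(v^4 - v^3 - 19*v^2 - 11*v + 30) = (v - 5)^2*(v + 4)*(v^3 + 4*v^2 + v - 6) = (v - 5)^2*(v + 3)*(v + 4)*(v^2 + v - 2) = (v - 5)^2*(v - 1)*(v + 3)*(v + 4)*(v + 2)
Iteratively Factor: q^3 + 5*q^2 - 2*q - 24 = (q - 2)*(q^2 + 7*q + 12) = (q - 2)*(q + 3)*(q + 4)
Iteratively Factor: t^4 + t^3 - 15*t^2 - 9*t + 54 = (t - 2)*(t^3 + 3*t^2 - 9*t - 27) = (t - 2)*(t + 3)*(t^2 - 9) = (t - 2)*(t + 3)^2*(t - 3)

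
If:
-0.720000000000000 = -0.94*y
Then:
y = 0.77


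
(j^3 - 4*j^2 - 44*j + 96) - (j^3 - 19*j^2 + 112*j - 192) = 15*j^2 - 156*j + 288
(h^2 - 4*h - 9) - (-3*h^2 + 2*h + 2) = 4*h^2 - 6*h - 11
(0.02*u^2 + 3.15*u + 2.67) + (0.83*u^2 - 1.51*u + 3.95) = 0.85*u^2 + 1.64*u + 6.62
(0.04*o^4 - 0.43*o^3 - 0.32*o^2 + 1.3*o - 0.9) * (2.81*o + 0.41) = 0.1124*o^5 - 1.1919*o^4 - 1.0755*o^3 + 3.5218*o^2 - 1.996*o - 0.369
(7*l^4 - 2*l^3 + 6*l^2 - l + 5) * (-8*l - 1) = -56*l^5 + 9*l^4 - 46*l^3 + 2*l^2 - 39*l - 5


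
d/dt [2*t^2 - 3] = 4*t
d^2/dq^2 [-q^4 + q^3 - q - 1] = 6*q*(1 - 2*q)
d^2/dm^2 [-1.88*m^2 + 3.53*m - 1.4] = -3.76000000000000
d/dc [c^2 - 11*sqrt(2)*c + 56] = 2*c - 11*sqrt(2)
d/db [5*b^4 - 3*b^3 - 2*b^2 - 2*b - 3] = 20*b^3 - 9*b^2 - 4*b - 2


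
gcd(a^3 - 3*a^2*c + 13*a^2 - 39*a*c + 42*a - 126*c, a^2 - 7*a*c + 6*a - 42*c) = a + 6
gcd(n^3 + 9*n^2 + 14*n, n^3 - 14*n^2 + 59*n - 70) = 1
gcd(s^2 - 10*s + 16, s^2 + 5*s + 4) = 1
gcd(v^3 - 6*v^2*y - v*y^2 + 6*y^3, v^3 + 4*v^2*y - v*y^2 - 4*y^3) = -v^2 + y^2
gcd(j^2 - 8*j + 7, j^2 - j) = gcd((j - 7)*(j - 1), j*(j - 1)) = j - 1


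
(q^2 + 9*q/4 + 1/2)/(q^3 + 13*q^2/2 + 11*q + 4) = (4*q + 1)/(2*(2*q^2 + 9*q + 4))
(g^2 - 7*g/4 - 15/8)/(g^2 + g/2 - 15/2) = (g + 3/4)/(g + 3)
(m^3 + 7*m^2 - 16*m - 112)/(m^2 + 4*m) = m + 3 - 28/m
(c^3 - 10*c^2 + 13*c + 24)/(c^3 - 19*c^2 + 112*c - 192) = (c + 1)/(c - 8)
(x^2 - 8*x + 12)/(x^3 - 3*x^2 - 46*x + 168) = (x - 2)/(x^2 + 3*x - 28)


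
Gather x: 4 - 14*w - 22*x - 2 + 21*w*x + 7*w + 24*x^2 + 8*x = -7*w + 24*x^2 + x*(21*w - 14) + 2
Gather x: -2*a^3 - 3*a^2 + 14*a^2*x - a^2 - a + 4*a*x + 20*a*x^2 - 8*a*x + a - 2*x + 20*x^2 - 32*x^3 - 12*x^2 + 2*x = -2*a^3 - 4*a^2 - 32*x^3 + x^2*(20*a + 8) + x*(14*a^2 - 4*a)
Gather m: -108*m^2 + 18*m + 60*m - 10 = -108*m^2 + 78*m - 10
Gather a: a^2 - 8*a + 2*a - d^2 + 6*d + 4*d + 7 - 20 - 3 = a^2 - 6*a - d^2 + 10*d - 16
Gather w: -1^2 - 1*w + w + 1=0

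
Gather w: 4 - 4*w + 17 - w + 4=25 - 5*w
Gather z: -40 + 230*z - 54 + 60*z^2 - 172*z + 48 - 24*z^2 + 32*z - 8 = 36*z^2 + 90*z - 54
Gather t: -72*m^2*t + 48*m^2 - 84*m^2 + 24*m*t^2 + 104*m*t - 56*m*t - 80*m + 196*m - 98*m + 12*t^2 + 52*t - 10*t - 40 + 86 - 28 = -36*m^2 + 18*m + t^2*(24*m + 12) + t*(-72*m^2 + 48*m + 42) + 18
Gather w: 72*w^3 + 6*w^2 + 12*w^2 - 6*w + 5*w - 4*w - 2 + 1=72*w^3 + 18*w^2 - 5*w - 1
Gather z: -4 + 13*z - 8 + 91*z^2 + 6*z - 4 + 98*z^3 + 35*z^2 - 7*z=98*z^3 + 126*z^2 + 12*z - 16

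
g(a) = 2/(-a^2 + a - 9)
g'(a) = 2*(2*a - 1)/(-a^2 + a - 9)^2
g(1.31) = -0.21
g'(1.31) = 0.04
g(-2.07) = -0.13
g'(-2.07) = -0.04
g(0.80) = -0.23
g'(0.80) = 0.02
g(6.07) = -0.05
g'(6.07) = 0.01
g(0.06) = -0.22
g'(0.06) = -0.02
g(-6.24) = -0.04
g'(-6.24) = -0.01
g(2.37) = -0.16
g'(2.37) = 0.05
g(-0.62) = -0.20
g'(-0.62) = -0.04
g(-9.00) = -0.02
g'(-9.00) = 0.00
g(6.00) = -0.05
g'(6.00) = 0.01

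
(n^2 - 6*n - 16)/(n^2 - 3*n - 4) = (-n^2 + 6*n + 16)/(-n^2 + 3*n + 4)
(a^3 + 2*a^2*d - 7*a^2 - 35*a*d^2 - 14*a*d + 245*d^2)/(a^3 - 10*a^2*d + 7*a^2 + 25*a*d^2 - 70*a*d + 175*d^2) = (a^2 + 7*a*d - 7*a - 49*d)/(a^2 - 5*a*d + 7*a - 35*d)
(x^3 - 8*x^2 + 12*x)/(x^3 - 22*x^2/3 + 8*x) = 3*(x - 2)/(3*x - 4)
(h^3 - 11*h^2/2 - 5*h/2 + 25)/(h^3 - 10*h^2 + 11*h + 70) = (h - 5/2)/(h - 7)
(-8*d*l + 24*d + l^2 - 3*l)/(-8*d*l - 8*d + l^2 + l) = (l - 3)/(l + 1)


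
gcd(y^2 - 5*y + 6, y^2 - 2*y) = y - 2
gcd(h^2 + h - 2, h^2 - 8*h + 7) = h - 1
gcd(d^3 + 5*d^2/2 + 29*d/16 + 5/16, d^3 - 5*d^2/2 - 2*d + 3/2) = d + 1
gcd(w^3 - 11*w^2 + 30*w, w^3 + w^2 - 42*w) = w^2 - 6*w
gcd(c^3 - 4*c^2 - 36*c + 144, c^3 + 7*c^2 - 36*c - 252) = c^2 - 36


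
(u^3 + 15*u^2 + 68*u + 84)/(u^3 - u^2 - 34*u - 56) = (u^2 + 13*u + 42)/(u^2 - 3*u - 28)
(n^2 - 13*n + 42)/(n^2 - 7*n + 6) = (n - 7)/(n - 1)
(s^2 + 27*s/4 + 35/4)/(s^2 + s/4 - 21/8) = 2*(s + 5)/(2*s - 3)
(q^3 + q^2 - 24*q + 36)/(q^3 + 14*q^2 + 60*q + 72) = (q^2 - 5*q + 6)/(q^2 + 8*q + 12)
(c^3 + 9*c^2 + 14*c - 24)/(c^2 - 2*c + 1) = (c^2 + 10*c + 24)/(c - 1)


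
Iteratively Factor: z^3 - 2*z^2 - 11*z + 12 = (z - 1)*(z^2 - z - 12) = (z - 4)*(z - 1)*(z + 3)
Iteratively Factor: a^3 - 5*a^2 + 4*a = (a - 1)*(a^2 - 4*a) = a*(a - 1)*(a - 4)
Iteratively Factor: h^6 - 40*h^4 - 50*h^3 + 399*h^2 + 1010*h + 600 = (h + 4)*(h^5 - 4*h^4 - 24*h^3 + 46*h^2 + 215*h + 150) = (h - 5)*(h + 4)*(h^4 + h^3 - 19*h^2 - 49*h - 30) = (h - 5)*(h + 1)*(h + 4)*(h^3 - 19*h - 30) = (h - 5)*(h + 1)*(h + 2)*(h + 4)*(h^2 - 2*h - 15) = (h - 5)^2*(h + 1)*(h + 2)*(h + 4)*(h + 3)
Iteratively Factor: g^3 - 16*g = (g)*(g^2 - 16) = g*(g - 4)*(g + 4)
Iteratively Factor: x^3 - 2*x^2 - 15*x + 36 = (x + 4)*(x^2 - 6*x + 9) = (x - 3)*(x + 4)*(x - 3)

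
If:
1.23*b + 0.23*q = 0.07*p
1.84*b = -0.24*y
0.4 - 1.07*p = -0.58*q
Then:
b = -0.130434782608696*y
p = 0.45280863218026*y + 0.447688564476886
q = 0.835353855918756*y + 0.13625304136253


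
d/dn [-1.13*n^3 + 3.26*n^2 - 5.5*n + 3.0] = -3.39*n^2 + 6.52*n - 5.5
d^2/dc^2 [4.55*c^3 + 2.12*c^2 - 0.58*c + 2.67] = 27.3*c + 4.24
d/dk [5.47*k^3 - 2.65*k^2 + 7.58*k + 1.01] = 16.41*k^2 - 5.3*k + 7.58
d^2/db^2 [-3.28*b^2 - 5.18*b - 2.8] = -6.56000000000000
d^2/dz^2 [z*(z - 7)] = 2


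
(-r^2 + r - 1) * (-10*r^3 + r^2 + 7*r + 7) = 10*r^5 - 11*r^4 + 4*r^3 - r^2 - 7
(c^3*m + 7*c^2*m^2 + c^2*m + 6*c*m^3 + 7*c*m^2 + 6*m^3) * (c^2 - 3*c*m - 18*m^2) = c^5*m + 4*c^4*m^2 + c^4*m - 33*c^3*m^3 + 4*c^3*m^2 - 144*c^2*m^4 - 33*c^2*m^3 - 108*c*m^5 - 144*c*m^4 - 108*m^5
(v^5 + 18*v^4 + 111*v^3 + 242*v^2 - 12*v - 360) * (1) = v^5 + 18*v^4 + 111*v^3 + 242*v^2 - 12*v - 360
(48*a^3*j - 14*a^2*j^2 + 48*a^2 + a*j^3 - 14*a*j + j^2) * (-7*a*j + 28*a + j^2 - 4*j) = -336*a^4*j^2 + 1344*a^4*j + 146*a^3*j^3 - 584*a^3*j^2 - 336*a^3*j + 1344*a^3 - 21*a^2*j^4 + 84*a^2*j^3 + 146*a^2*j^2 - 584*a^2*j + a*j^5 - 4*a*j^4 - 21*a*j^3 + 84*a*j^2 + j^4 - 4*j^3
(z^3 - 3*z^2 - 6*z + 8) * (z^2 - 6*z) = z^5 - 9*z^4 + 12*z^3 + 44*z^2 - 48*z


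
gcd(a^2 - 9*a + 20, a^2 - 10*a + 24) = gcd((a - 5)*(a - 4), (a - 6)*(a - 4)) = a - 4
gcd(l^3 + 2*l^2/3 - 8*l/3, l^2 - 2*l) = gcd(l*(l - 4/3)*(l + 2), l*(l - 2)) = l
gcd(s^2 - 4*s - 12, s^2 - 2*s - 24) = s - 6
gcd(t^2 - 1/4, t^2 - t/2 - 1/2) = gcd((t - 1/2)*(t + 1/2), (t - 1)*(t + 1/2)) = t + 1/2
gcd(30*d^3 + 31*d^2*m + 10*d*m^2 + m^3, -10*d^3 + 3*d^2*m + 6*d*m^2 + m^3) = 10*d^2 + 7*d*m + m^2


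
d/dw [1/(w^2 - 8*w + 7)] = 2*(4 - w)/(w^2 - 8*w + 7)^2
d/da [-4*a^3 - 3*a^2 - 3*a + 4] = -12*a^2 - 6*a - 3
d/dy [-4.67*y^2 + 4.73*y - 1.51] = 4.73 - 9.34*y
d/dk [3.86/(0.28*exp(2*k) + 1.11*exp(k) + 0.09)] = (-2.1616*exp(k) - 4.2846)*exp(k)/(0.28*exp(2*k) + 1.11*exp(k) + 0.09)^2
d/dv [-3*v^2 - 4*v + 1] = -6*v - 4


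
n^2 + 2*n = n*(n + 2)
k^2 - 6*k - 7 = (k - 7)*(k + 1)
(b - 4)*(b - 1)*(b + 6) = b^3 + b^2 - 26*b + 24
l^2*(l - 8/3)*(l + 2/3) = l^4 - 2*l^3 - 16*l^2/9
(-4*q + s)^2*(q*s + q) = 16*q^3*s + 16*q^3 - 8*q^2*s^2 - 8*q^2*s + q*s^3 + q*s^2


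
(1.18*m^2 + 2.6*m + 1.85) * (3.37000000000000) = 3.9766*m^2 + 8.762*m + 6.2345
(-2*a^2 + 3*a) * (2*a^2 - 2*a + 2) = -4*a^4 + 10*a^3 - 10*a^2 + 6*a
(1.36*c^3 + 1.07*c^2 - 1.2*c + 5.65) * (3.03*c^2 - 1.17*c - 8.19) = 4.1208*c^5 + 1.6509*c^4 - 16.0263*c^3 + 9.7602*c^2 + 3.2175*c - 46.2735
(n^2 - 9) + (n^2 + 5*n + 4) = 2*n^2 + 5*n - 5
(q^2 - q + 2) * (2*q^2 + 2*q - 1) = 2*q^4 + q^2 + 5*q - 2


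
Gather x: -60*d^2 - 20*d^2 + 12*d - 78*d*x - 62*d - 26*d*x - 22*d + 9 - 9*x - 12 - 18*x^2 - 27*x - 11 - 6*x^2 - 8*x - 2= -80*d^2 - 72*d - 24*x^2 + x*(-104*d - 44) - 16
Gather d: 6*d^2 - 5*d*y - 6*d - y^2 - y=6*d^2 + d*(-5*y - 6) - y^2 - y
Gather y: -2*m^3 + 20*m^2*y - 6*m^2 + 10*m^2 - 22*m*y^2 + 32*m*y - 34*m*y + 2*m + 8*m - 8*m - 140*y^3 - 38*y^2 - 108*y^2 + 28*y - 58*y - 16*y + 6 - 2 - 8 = -2*m^3 + 4*m^2 + 2*m - 140*y^3 + y^2*(-22*m - 146) + y*(20*m^2 - 2*m - 46) - 4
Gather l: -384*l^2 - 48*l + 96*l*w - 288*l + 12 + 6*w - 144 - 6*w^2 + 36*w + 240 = -384*l^2 + l*(96*w - 336) - 6*w^2 + 42*w + 108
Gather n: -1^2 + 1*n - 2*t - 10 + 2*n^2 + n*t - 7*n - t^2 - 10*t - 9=2*n^2 + n*(t - 6) - t^2 - 12*t - 20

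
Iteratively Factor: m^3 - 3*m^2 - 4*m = (m + 1)*(m^2 - 4*m) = m*(m + 1)*(m - 4)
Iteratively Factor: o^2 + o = (o + 1)*(o)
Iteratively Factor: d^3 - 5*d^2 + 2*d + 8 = (d - 2)*(d^2 - 3*d - 4) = (d - 4)*(d - 2)*(d + 1)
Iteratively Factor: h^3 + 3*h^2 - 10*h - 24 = (h + 2)*(h^2 + h - 12) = (h - 3)*(h + 2)*(h + 4)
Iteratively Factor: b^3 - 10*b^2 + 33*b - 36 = (b - 4)*(b^2 - 6*b + 9) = (b - 4)*(b - 3)*(b - 3)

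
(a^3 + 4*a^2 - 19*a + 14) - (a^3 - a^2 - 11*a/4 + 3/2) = 5*a^2 - 65*a/4 + 25/2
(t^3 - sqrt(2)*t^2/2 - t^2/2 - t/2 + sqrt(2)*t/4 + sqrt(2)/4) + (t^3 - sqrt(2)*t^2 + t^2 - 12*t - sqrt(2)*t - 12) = 2*t^3 - 3*sqrt(2)*t^2/2 + t^2/2 - 25*t/2 - 3*sqrt(2)*t/4 - 12 + sqrt(2)/4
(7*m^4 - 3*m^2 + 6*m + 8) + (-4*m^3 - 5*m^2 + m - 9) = 7*m^4 - 4*m^3 - 8*m^2 + 7*m - 1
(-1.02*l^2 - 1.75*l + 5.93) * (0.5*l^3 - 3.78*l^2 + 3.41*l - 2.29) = -0.51*l^5 + 2.9806*l^4 + 6.1018*l^3 - 26.0471*l^2 + 24.2288*l - 13.5797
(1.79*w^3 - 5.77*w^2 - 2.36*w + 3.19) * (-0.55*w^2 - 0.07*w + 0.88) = -0.9845*w^5 + 3.0482*w^4 + 3.2771*w^3 - 6.6669*w^2 - 2.3001*w + 2.8072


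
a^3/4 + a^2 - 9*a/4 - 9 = (a/4 + 1)*(a - 3)*(a + 3)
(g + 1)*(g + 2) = g^2 + 3*g + 2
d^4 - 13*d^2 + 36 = (d - 3)*(d - 2)*(d + 2)*(d + 3)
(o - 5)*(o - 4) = o^2 - 9*o + 20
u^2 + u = u*(u + 1)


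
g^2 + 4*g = g*(g + 4)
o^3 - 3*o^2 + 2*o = o*(o - 2)*(o - 1)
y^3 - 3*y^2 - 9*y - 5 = (y - 5)*(y + 1)^2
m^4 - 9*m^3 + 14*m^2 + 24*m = m*(m - 6)*(m - 4)*(m + 1)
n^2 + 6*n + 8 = (n + 2)*(n + 4)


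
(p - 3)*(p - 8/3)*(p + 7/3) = p^3 - 10*p^2/3 - 47*p/9 + 56/3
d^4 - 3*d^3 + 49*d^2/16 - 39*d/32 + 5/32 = (d - 5/4)*(d - 1)*(d - 1/2)*(d - 1/4)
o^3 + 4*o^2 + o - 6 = (o - 1)*(o + 2)*(o + 3)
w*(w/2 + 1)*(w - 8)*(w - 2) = w^4/2 - 4*w^3 - 2*w^2 + 16*w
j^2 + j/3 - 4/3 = (j - 1)*(j + 4/3)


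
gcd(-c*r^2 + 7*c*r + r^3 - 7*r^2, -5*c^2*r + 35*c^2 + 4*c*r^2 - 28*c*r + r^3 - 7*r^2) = -c*r + 7*c + r^2 - 7*r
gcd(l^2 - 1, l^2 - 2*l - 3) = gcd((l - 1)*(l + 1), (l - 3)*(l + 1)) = l + 1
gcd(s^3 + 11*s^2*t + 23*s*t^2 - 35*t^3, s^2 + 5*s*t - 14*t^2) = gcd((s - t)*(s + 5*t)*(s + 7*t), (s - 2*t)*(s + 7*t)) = s + 7*t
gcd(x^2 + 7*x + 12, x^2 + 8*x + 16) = x + 4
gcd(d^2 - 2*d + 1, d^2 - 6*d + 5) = d - 1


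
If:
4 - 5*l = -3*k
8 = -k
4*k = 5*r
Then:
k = -8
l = -4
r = -32/5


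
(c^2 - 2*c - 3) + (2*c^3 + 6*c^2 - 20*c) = 2*c^3 + 7*c^2 - 22*c - 3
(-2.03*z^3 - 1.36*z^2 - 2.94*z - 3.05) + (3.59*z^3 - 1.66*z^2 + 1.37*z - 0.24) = 1.56*z^3 - 3.02*z^2 - 1.57*z - 3.29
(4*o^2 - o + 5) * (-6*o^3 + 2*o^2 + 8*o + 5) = -24*o^5 + 14*o^4 + 22*o^2 + 35*o + 25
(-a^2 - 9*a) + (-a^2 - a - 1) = -2*a^2 - 10*a - 1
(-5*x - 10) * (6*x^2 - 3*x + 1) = -30*x^3 - 45*x^2 + 25*x - 10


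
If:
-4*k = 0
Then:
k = 0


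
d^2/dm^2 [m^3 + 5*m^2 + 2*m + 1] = 6*m + 10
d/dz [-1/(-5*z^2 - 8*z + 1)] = 2*(-5*z - 4)/(5*z^2 + 8*z - 1)^2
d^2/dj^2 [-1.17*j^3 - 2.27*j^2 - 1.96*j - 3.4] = -7.02*j - 4.54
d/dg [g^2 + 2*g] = 2*g + 2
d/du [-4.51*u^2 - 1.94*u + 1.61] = -9.02*u - 1.94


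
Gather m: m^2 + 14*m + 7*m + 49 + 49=m^2 + 21*m + 98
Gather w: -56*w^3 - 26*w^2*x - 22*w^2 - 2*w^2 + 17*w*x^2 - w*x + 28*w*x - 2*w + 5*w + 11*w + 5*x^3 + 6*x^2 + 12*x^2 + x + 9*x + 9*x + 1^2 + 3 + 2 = -56*w^3 + w^2*(-26*x - 24) + w*(17*x^2 + 27*x + 14) + 5*x^3 + 18*x^2 + 19*x + 6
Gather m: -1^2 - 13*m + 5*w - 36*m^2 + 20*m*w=-36*m^2 + m*(20*w - 13) + 5*w - 1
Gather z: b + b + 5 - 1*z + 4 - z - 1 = 2*b - 2*z + 8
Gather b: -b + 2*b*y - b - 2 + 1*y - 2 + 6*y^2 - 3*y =b*(2*y - 2) + 6*y^2 - 2*y - 4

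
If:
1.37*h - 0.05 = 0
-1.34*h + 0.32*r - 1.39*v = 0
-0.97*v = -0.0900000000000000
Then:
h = 0.04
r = 0.56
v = 0.09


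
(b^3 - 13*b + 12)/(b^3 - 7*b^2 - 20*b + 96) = (b - 1)/(b - 8)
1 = 1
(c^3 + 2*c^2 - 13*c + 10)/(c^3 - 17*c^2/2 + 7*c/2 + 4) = 2*(c^2 + 3*c - 10)/(2*c^2 - 15*c - 8)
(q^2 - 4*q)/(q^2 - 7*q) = (q - 4)/(q - 7)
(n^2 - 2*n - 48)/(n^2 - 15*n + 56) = (n + 6)/(n - 7)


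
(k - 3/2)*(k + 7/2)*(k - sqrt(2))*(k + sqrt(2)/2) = k^4 - sqrt(2)*k^3/2 + 2*k^3 - 25*k^2/4 - sqrt(2)*k^2 - 2*k + 21*sqrt(2)*k/8 + 21/4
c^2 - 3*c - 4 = (c - 4)*(c + 1)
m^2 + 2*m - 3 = (m - 1)*(m + 3)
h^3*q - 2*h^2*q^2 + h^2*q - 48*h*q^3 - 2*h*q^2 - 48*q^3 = (h - 8*q)*(h + 6*q)*(h*q + q)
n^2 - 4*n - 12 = (n - 6)*(n + 2)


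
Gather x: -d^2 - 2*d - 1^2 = -d^2 - 2*d - 1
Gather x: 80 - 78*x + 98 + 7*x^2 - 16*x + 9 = 7*x^2 - 94*x + 187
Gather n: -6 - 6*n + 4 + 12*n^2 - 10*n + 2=12*n^2 - 16*n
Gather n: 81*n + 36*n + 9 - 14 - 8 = 117*n - 13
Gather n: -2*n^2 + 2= 2 - 2*n^2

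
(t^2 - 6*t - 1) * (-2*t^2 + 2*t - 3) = -2*t^4 + 14*t^3 - 13*t^2 + 16*t + 3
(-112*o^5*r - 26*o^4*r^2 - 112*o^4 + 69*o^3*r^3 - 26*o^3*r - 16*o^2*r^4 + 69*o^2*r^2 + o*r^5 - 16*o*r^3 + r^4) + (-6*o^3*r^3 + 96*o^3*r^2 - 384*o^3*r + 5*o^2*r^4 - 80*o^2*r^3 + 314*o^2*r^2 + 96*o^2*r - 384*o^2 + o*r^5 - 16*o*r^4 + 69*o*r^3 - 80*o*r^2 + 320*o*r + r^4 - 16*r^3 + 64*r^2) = -112*o^5*r - 26*o^4*r^2 - 112*o^4 + 63*o^3*r^3 + 96*o^3*r^2 - 410*o^3*r - 11*o^2*r^4 - 80*o^2*r^3 + 383*o^2*r^2 + 96*o^2*r - 384*o^2 + 2*o*r^5 - 16*o*r^4 + 53*o*r^3 - 80*o*r^2 + 320*o*r + 2*r^4 - 16*r^3 + 64*r^2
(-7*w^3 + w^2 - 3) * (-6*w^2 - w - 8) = 42*w^5 + w^4 + 55*w^3 + 10*w^2 + 3*w + 24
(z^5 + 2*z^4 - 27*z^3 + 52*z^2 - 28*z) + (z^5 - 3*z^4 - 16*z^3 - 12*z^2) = 2*z^5 - z^4 - 43*z^3 + 40*z^2 - 28*z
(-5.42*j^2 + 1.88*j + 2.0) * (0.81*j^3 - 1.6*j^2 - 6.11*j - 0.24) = -4.3902*j^5 + 10.1948*j^4 + 31.7282*j^3 - 13.386*j^2 - 12.6712*j - 0.48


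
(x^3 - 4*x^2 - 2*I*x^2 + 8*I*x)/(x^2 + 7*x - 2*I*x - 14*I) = x*(x - 4)/(x + 7)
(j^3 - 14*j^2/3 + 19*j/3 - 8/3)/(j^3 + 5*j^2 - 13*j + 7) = (j - 8/3)/(j + 7)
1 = 1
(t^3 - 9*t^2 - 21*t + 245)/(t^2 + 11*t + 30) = (t^2 - 14*t + 49)/(t + 6)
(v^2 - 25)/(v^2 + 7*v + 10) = (v - 5)/(v + 2)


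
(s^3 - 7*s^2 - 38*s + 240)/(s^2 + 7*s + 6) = (s^2 - 13*s + 40)/(s + 1)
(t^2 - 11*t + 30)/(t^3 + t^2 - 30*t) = (t - 6)/(t*(t + 6))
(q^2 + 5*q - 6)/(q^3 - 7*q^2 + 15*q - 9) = (q + 6)/(q^2 - 6*q + 9)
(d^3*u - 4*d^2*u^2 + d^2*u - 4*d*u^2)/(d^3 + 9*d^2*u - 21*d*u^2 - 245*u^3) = d*u*(d^2 - 4*d*u + d - 4*u)/(d^3 + 9*d^2*u - 21*d*u^2 - 245*u^3)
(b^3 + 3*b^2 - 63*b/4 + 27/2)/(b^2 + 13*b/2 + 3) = (4*b^2 - 12*b + 9)/(2*(2*b + 1))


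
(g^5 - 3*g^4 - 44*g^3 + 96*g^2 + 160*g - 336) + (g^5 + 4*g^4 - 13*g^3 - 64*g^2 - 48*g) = 2*g^5 + g^4 - 57*g^3 + 32*g^2 + 112*g - 336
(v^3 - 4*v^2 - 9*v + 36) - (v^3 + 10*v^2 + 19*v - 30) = -14*v^2 - 28*v + 66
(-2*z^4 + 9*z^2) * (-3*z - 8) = 6*z^5 + 16*z^4 - 27*z^3 - 72*z^2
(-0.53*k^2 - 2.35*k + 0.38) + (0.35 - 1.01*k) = -0.53*k^2 - 3.36*k + 0.73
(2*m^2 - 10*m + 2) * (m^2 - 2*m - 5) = 2*m^4 - 14*m^3 + 12*m^2 + 46*m - 10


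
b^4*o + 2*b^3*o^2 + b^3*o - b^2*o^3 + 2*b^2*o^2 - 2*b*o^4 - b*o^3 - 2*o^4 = (b - o)*(b + o)*(b + 2*o)*(b*o + o)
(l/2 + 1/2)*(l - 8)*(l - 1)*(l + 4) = l^4/2 - 2*l^3 - 33*l^2/2 + 2*l + 16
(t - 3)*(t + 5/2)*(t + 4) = t^3 + 7*t^2/2 - 19*t/2 - 30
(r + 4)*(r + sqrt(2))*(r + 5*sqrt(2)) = r^3 + 4*r^2 + 6*sqrt(2)*r^2 + 10*r + 24*sqrt(2)*r + 40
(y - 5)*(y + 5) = y^2 - 25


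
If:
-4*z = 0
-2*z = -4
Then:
No Solution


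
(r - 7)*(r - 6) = r^2 - 13*r + 42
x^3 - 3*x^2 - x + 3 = (x - 3)*(x - 1)*(x + 1)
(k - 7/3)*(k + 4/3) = k^2 - k - 28/9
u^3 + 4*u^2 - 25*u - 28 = (u - 4)*(u + 1)*(u + 7)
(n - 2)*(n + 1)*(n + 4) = n^3 + 3*n^2 - 6*n - 8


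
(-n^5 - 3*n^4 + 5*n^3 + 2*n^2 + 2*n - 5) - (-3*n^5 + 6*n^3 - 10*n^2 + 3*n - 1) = 2*n^5 - 3*n^4 - n^3 + 12*n^2 - n - 4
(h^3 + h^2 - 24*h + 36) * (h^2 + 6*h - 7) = h^5 + 7*h^4 - 25*h^3 - 115*h^2 + 384*h - 252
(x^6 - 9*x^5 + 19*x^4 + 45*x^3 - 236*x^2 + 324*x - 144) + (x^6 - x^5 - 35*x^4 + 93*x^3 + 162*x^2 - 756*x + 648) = 2*x^6 - 10*x^5 - 16*x^4 + 138*x^3 - 74*x^2 - 432*x + 504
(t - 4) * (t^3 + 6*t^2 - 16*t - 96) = t^4 + 2*t^3 - 40*t^2 - 32*t + 384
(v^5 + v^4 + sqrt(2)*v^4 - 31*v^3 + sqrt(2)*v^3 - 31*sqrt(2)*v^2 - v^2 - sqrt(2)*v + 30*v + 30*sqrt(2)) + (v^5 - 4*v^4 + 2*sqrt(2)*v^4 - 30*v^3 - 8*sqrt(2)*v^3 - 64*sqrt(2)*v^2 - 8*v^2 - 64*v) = 2*v^5 - 3*v^4 + 3*sqrt(2)*v^4 - 61*v^3 - 7*sqrt(2)*v^3 - 95*sqrt(2)*v^2 - 9*v^2 - 34*v - sqrt(2)*v + 30*sqrt(2)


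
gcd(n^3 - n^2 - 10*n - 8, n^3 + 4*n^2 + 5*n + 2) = n^2 + 3*n + 2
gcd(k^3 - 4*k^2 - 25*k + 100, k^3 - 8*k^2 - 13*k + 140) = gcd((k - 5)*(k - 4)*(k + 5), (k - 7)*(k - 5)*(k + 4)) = k - 5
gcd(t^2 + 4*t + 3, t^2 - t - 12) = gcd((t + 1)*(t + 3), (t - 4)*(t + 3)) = t + 3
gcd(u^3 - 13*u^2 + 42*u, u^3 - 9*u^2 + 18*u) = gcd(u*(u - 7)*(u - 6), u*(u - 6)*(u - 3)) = u^2 - 6*u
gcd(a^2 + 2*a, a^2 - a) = a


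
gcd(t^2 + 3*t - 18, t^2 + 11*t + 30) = t + 6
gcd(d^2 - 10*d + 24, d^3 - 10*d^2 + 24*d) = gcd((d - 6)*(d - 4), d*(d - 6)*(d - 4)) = d^2 - 10*d + 24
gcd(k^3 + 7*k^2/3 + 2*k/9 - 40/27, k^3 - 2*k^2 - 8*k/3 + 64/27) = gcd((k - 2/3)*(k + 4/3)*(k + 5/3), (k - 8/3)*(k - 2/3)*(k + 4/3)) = k^2 + 2*k/3 - 8/9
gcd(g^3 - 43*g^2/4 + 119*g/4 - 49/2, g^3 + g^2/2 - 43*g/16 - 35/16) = g - 7/4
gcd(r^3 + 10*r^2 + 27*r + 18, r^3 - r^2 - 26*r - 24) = r + 1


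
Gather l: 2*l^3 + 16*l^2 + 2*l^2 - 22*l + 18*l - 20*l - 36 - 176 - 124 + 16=2*l^3 + 18*l^2 - 24*l - 320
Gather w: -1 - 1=-2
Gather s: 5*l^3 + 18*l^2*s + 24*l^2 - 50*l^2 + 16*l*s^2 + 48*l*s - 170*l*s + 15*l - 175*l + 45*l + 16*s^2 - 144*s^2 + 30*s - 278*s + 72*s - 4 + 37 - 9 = 5*l^3 - 26*l^2 - 115*l + s^2*(16*l - 128) + s*(18*l^2 - 122*l - 176) + 24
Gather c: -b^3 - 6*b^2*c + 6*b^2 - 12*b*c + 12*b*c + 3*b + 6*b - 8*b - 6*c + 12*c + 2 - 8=-b^3 + 6*b^2 + b + c*(6 - 6*b^2) - 6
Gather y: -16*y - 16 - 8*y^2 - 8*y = -8*y^2 - 24*y - 16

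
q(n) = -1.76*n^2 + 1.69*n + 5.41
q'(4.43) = -13.90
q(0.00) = 5.41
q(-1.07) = 1.59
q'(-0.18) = 2.32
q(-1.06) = 1.64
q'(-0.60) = 3.80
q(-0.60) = 3.76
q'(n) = 1.69 - 3.52*n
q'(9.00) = -29.99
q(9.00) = -121.94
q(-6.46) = -78.96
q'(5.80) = -18.73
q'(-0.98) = 5.14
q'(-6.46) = 24.43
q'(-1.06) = 5.42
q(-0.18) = 5.05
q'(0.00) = 1.69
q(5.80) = -43.99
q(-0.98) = 2.06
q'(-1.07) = 5.46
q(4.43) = -21.64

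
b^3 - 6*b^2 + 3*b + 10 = (b - 5)*(b - 2)*(b + 1)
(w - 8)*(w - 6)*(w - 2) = w^3 - 16*w^2 + 76*w - 96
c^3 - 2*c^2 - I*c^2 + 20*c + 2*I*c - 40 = (c - 2)*(c - 5*I)*(c + 4*I)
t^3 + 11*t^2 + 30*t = t*(t + 5)*(t + 6)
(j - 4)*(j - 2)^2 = j^3 - 8*j^2 + 20*j - 16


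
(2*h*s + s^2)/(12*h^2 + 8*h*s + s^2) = s/(6*h + s)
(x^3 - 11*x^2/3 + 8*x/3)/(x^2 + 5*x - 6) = x*(3*x - 8)/(3*(x + 6))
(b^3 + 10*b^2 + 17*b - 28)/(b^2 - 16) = (b^2 + 6*b - 7)/(b - 4)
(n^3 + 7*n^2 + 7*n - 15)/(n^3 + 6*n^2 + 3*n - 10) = (n + 3)/(n + 2)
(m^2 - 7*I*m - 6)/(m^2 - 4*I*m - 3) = (m - 6*I)/(m - 3*I)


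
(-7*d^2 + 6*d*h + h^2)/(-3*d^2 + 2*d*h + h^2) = (7*d + h)/(3*d + h)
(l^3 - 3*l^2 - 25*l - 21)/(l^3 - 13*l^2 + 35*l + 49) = (l + 3)/(l - 7)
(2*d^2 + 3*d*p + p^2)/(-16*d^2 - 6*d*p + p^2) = (d + p)/(-8*d + p)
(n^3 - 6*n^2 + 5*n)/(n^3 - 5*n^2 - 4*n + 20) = n*(n - 1)/(n^2 - 4)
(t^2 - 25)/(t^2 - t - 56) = (25 - t^2)/(-t^2 + t + 56)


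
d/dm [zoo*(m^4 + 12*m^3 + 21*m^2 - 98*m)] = zoo*(m^3 + m^2 + m + 1)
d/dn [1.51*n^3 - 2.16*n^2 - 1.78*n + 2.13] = 4.53*n^2 - 4.32*n - 1.78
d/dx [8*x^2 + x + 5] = 16*x + 1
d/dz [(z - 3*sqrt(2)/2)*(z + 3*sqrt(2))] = 2*z + 3*sqrt(2)/2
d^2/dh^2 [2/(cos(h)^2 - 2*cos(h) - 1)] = (8*sin(h)^4 - 20*sin(h)^2 + 11*cos(h) - 3*cos(3*h) - 8)/(sin(h)^2 + 2*cos(h))^3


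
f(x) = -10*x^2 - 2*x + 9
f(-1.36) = -6.78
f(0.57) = 4.61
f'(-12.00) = 238.00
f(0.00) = 9.00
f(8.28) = -693.14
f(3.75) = -139.12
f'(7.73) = -156.60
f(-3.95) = -139.12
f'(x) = -20*x - 2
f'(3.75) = -77.00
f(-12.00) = -1407.00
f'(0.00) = -2.00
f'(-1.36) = 25.20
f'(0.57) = -13.40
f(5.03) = -254.07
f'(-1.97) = 37.40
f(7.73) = -603.99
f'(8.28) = -167.60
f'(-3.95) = 77.00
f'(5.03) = -102.60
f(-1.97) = -25.87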